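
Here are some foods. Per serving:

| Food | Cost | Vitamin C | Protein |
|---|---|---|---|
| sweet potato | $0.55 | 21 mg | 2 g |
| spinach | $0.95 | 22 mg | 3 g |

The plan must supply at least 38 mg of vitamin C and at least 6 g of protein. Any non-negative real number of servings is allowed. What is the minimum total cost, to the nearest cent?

$1.65

A basic optimal solution has at most two foods positive. Try each food alone and each pair with both targets met exactly.
sweet potato only: max(38/21, 6/2) = 3 servings → $1.65.
spinach only: max(38/22, 6/3) = 2 servings → $1.90.
sweet potato + spinach with both targets exact would need a negative amount; discard.
Cheapest feasible corner: $1.65.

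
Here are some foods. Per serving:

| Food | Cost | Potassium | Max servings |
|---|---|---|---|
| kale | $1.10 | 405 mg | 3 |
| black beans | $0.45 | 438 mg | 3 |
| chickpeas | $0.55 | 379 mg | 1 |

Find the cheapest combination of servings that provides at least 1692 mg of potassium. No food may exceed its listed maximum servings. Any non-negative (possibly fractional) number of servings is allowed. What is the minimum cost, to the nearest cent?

Cost per mg of potassium: black beans $0.0010, chickpeas $0.0015, kale $0.0027.
Take 3 servings of black beans: +1314.0 mg potassium for $1.35 (total $1.35, still need 378.0 mg).
Take 0.9974 servings of chickpeas: +378.0 mg potassium for $0.55 (total $1.90, still need 0.0 mg).
Filling from the cheapest source first is optimal under one linear minimum: $1.90.

$1.90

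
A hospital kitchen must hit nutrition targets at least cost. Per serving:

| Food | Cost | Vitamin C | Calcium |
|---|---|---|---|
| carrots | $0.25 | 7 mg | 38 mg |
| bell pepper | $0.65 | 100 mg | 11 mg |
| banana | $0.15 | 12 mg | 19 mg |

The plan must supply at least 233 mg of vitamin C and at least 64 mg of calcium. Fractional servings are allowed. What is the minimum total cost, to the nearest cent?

$1.67

Compare the cost at each extreme point of the feasible region.
carrots only: max(233/7, 64/38) = 33.29 servings → $8.32.
bell pepper only: max(233/100, 64/11) = 5.818 servings → $3.78.
banana only: max(233/12, 64/19) = 19.42 servings → $2.91.
carrots + bell pepper with both tight: 1.031 servings and 2.258 servings → $1.73.
carrots + banana: the both-tight solution has a negative serving — not a feasible corner.
bell pepper + banana with both tight: 2.07 servings and 2.17 servings → $1.67.
The minimum over all feasible corners is $1.67.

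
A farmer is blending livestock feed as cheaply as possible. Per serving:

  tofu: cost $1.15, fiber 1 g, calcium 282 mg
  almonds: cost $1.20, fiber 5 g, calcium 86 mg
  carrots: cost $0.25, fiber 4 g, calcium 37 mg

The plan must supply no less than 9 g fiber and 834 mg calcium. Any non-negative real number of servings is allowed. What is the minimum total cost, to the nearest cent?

Compare the cost at each extreme point of the feasible region.
tofu only: max(9/1, 834/282) = 9 servings → $10.35.
almonds only: max(9/5, 834/86) = 9.698 servings → $11.64.
carrots only: max(9/4, 834/37) = 22.54 servings → $5.64.
tofu + almonds with both tight: 2.565 servings and 1.287 servings → $4.49.
tofu + carrots with both tight: 2.753 servings and 1.562 servings → $3.56.
almonds + carrots: intersection lies outside the first quadrant.
The minimum over all feasible corners is $3.56.

$3.56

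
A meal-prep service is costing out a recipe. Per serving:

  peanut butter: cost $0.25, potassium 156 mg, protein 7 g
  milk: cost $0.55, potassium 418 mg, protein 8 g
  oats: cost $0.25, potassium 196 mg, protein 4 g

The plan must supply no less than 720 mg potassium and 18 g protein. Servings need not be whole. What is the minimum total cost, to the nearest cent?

$0.96

peanut butter only: max(720/156, 18/7) = 4.615 servings → $1.15.
milk only: max(720/418, 18/8) = 2.25 servings → $1.24.
oats only: max(720/196, 18/4) = 4.5 servings → $1.12.
peanut butter + milk with both tight: 1.051 servings and 1.33 servings → $0.99.
peanut butter + oats with both tight: 0.8663 servings and 2.984 servings → $0.96.
milk + oats: the both-tight solution has a negative serving — not a feasible corner.
So the least-cost plan costs $0.96.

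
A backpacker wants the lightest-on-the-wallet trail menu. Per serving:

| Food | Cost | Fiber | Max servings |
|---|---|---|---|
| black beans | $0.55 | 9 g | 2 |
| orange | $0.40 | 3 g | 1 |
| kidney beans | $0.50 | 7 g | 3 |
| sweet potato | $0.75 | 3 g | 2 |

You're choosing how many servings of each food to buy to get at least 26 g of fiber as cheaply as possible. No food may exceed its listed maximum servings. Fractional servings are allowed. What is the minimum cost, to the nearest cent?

$1.67

Cost per g of fiber: black beans $0.0611, kidney beans $0.0714, orange $0.1333, sweet potato $0.2500.
Take 2 servings of black beans: +18.0 g fiber for $1.10 (total $1.10, still need 8.0 g).
Take 1.143 servings of kidney beans: +8.0 g fiber for $0.57 (total $1.67, still need 0.0 g).
Filling from the cheapest source first is optimal under one linear minimum: $1.67.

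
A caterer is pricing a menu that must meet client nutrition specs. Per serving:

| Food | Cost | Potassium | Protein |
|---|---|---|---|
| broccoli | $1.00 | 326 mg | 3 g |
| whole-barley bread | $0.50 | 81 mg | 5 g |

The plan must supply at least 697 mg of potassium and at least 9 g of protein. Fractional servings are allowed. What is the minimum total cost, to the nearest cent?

$2.29

Check every corner: each single food scaled to meet both minima, and each pair solved so both constraints bind.
broccoli only: max(697/326, 9/3) = 3 servings → $3.00.
whole-barley bread only: max(697/81, 9/5) = 8.605 servings → $4.30.
broccoli + whole-barley bread with both tight: 1.987 servings and 0.6078 servings → $2.29.
The minimum over all feasible corners is $2.29.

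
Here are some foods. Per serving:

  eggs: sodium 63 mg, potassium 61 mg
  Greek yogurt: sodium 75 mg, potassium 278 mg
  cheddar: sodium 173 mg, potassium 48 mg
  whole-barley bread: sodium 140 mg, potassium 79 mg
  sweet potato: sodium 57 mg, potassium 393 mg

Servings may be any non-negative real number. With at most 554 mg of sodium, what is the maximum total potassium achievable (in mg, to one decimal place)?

3819.7 mg

Potassium per mg sodium: sweet potato 6.895, Greek yogurt 3.707, eggs 0.9683, whole-barley bread 0.5643, cheddar 0.2775.
With no serving limits, spend the whole sodium allowance on sweet potato: 554 mg / 57 mg × 393 mg = 3819.7 mg.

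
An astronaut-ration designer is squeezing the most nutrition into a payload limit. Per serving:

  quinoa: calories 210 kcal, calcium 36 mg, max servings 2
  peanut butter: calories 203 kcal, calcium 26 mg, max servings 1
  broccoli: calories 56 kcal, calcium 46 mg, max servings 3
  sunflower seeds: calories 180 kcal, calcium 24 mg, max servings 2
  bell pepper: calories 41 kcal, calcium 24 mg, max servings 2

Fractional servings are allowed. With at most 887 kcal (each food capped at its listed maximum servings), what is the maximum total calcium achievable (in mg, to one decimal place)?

Calcium per kcal: broccoli 0.8214, bell pepper 0.5854, quinoa 0.1714, sunflower seeds 0.1333, peanut butter 0.1281.
Take 3 servings of broccoli: uses 168 kcal, +138.0 mg calcium (running total 138.0 mg).
Take 2 servings of bell pepper: uses 82 kcal, +48.0 mg calcium (running total 186.0 mg).
Take 2 servings of quinoa: uses 420 kcal, +72.0 mg calcium (running total 258.0 mg).
Take 1.206 servings of sunflower seeds: uses 217 kcal, +28.9 mg calcium (running total 286.9 mg).
Greedy by best ratio exhausts the calories allowance optimally: 286.9 mg.

286.9 mg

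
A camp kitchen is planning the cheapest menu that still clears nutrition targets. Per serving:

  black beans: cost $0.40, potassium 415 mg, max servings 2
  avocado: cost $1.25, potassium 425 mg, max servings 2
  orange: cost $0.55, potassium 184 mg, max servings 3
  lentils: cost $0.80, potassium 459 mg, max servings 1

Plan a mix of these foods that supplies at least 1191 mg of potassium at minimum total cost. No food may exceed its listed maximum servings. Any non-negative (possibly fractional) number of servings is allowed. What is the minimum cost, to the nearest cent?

$1.43

Cost per mg of potassium: black beans $0.0010, lentils $0.0017, avocado $0.0029, orange $0.0030.
Take 2 servings of black beans: +830.0 mg potassium for $0.80 (total $0.80, still need 361.0 mg).
Take 0.7865 servings of lentils: +361.0 mg potassium for $0.63 (total $1.43, still need 0.0 mg).
Filling from the cheapest source first is optimal under one linear minimum: $1.43.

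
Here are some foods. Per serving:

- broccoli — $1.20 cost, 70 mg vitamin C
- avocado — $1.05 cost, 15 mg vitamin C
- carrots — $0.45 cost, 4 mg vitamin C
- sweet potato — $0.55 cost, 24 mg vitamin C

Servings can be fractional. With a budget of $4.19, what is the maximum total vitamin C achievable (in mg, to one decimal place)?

Vitamin C per dollar: broccoli 58.33, sweet potato 43.64, avocado 14.29, carrots 8.889.
With no serving limits, spend the whole cost allowance on broccoli: $4.19 / $1.20 × 70 mg = 244.4 mg.

244.4 mg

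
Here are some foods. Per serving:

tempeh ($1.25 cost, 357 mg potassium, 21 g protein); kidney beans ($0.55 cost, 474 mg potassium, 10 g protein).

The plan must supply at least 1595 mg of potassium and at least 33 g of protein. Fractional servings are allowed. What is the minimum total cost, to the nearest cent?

Two binding constraints pin down two serving amounts, so the optimal mix uses at most two foods. The candidates are each food alone (scaled to the tighter of potassium/protein) and each pair with both constraints tight.
tempeh only: max(1595/357, 33/21) = 4.468 servings → $5.58.
kidney beans only: max(1595/474, 33/10) = 3.365 servings → $1.85.
tempeh + kidney beans: the both-tight solution has a negative serving — not a feasible corner.
The minimum over all feasible corners is $1.85.

$1.85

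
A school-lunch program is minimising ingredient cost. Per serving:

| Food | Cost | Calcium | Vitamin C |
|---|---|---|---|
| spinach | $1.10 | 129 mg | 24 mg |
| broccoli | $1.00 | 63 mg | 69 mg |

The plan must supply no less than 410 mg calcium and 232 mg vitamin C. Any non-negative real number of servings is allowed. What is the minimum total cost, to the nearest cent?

$4.75

This is a tiny linear program; its minimum lies at a vertex of the feasible set. List the vertices and price them.
spinach only: max(410/129, 232/24) = 9.667 servings → $10.63.
broccoli only: max(410/63, 232/69) = 6.508 servings → $6.51.
spinach + broccoli with both tight: 1.851 servings and 2.719 servings → $4.75.
Cheapest feasible corner: $4.75.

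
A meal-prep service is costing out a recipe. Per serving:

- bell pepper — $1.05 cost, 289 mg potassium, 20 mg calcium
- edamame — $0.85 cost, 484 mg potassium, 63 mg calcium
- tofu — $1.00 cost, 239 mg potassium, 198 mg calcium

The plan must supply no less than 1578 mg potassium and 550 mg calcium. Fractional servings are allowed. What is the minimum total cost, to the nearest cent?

bell pepper only: max(1578/289, 550/20) = 27.5 servings → $28.88.
edamame only: max(1578/484, 550/63) = 8.73 servings → $7.42.
tofu only: max(1578/239, 550/198) = 6.603 servings → $6.60.
bell pepper + edamame: intersection lies outside the first quadrant.
bell pepper + tofu with both tight: 3.451 servings and 2.429 servings → $6.05.
edamame + tofu with both tight: 2.241 servings and 2.065 servings → $3.97.
Cheapest feasible corner: $3.97.

$3.97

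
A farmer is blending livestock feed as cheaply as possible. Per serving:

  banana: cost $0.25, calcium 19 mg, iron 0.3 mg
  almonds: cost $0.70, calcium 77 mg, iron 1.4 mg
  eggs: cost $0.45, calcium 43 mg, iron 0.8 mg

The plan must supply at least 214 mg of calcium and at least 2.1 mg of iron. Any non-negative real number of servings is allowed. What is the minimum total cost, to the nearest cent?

$1.95

An LP optimum is at a vertex; with two nutrient constraints at most two foods are used. Check each candidate.
banana only: max(214/19, 2.1/0.3) = 11.26 servings → $2.82.
almonds only: max(214/77, 2.1/1.4) = 2.779 servings → $1.95.
eggs only: max(214/43, 2.1/0.8) = 4.977 servings → $2.24.
banana + almonds with both targets exact would need a negative amount; discard.
banana + eggs with both targets exact would need a negative amount; discard.
almonds + eggs with both targets exact would need a negative amount; discard.
The minimum over all feasible corners is $1.95.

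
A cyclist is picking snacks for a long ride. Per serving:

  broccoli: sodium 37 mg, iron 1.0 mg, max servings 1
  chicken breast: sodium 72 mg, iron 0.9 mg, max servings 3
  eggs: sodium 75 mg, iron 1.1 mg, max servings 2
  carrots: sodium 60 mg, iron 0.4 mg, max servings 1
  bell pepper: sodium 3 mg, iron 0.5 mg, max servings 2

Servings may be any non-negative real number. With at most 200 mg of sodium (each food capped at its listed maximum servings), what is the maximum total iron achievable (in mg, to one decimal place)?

Iron per mg sodium: bell pepper 0.1667, broccoli 0.02703, eggs 0.01467, chicken breast 0.0125, carrots 0.006667.
Take 2 servings of bell pepper: uses 6 mg sodium, +1.0 mg iron (running total 1.0 mg).
Take 1 serving of broccoli: uses 37 mg sodium, +1.0 mg iron (running total 2.0 mg).
Take 2 servings of eggs: uses 150 mg sodium, +2.2 mg iron (running total 4.2 mg).
Take 0.09722 servings of chicken breast: uses 7 mg sodium, +0.1 mg iron (running total 4.3 mg).
Greedy by best ratio exhausts the sodium allowance optimally: 4.3 mg.

4.3 mg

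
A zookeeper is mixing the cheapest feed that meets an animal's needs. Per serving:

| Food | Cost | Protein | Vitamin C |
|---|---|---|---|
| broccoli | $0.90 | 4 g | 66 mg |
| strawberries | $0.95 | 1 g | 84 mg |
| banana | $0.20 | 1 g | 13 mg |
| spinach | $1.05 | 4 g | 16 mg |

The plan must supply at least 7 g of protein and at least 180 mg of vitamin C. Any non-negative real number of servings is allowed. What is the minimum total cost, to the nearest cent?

$2.27

A basic optimal solution has at most two foods positive. Try each food alone and each pair with both targets met exactly.
broccoli only: max(7/4, 180/66) = 2.727 servings → $2.45.
strawberries only: max(7/1, 180/84) = 7 servings → $6.65.
banana only: max(7/1, 180/13) = 13.85 servings → $2.77.
spinach only: max(7/4, 180/16) = 11.25 servings → $11.81.
broccoli + strawberries with both tight: 1.511 servings and 0.9556 servings → $2.27.
broccoli + banana: intersection lies outside the first quadrant.
broccoli + spinach: the both-tight solution has a negative serving — not a feasible corner.
strawberries + banana with both tight: 1.254 servings and 5.746 servings → $2.34.
strawberries + spinach with both tight: 1.9 servings and 1.275 servings → $3.14.
banana + spinach with both targets exact would need a negative amount; discard.
Cheapest feasible corner: $2.27.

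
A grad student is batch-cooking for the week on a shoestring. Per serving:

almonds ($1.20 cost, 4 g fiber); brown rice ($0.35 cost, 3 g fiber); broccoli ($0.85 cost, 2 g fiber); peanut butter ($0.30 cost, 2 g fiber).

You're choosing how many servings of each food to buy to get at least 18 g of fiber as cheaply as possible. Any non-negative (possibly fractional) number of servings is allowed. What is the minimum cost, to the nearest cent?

$2.10

Cost per g of fiber: brown rice $0.1167, peanut butter $0.1500, almonds $0.3000, broccoli $0.4250.
With no serving limits, use only brown rice: 18 g / 3 g = 6 servings × $0.35 = $2.10.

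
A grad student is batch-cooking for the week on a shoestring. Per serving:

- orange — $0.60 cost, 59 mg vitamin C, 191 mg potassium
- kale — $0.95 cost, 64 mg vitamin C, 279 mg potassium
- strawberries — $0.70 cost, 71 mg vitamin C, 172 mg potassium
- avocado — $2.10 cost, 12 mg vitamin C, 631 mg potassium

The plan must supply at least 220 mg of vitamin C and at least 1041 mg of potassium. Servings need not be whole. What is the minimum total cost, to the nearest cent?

$3.27

A basic optimal solution has at most two foods positive. Try each food alone and each pair with both targets met exactly.
orange only: max(220/59, 1041/191) = 5.45 servings → $3.27.
kale only: max(220/64, 1041/279) = 3.731 servings → $3.54.
strawberries only: max(220/71, 1041/172) = 6.052 servings → $4.24.
avocado only: max(220/12, 1041/631) = 18.33 servings → $38.50.
orange + kale: intersection lies outside the first quadrant.
orange + strawberries with both targets exact would need a negative amount; discard.
orange + avocado with both tight: 3.616 servings and 0.5553 servings → $3.34.
kale + strawberries: intersection lies outside the first quadrant.
kale + avocado with both tight: 3.411 servings and 0.1416 servings → $3.54.
strawberries + avocado with both tight: 2.956 servings and 0.844 servings → $3.84.
Cheapest feasible corner: $3.27.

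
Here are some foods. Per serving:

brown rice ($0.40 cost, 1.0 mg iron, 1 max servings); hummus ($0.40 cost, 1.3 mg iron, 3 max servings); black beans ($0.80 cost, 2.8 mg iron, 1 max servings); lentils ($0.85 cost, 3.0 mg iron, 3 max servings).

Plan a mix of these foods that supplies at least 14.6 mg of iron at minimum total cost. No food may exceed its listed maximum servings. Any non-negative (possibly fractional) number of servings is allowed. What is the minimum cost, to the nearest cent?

Cost per mg of iron: lentils $0.2833, black beans $0.2857, hummus $0.3077, brown rice $0.4000.
Take 3 servings of lentils: +9.0 mg iron for $2.55 (total $2.55, still need 5.6 mg).
Take 1 serving of black beans: +2.8 mg iron for $0.80 (total $3.35, still need 2.8 mg).
Take 2.154 servings of hummus: +2.8 mg iron for $0.86 (total $4.21, still need 0.0 mg).
Filling from the cheapest source first is optimal under one linear minimum: $4.21.

$4.21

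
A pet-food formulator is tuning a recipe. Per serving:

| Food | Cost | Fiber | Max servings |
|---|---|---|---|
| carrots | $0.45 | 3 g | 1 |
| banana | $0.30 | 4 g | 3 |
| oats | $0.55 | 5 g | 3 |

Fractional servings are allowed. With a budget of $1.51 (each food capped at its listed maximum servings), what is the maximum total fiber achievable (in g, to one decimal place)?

Fiber per dollar: banana 13.33, oats 9.091, carrots 6.667.
Take 3 servings of banana: spends $0.90, +12.0 g fiber (running total 12.0 g).
Take 1.109 servings of oats: spends $0.61, +5.5 g fiber (running total 17.5 g).
Filling greedily by fiber-per-dollar is optimal for one linear limit, giving 17.5 g.

17.5 g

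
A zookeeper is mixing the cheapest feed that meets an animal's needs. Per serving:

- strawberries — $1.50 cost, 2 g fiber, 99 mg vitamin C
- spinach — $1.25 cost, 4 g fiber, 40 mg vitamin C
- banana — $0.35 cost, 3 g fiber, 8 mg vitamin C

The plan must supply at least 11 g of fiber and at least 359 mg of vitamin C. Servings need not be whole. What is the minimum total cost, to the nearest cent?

$5.74

Compare the cost at each extreme point of the feasible region.
strawberries only: max(11/2, 359/99) = 5.5 servings → $8.25.
spinach only: max(11/4, 359/40) = 8.975 servings → $11.22.
banana only: max(11/3, 359/8) = 44.88 servings → $15.71.
strawberries + spinach with both tight: 3.152 servings and 1.174 servings → $6.20.
strawberries + banana with both tight: 3.52 servings and 1.32 servings → $5.74.
spinach + banana: intersection lies outside the first quadrant.
So the least-cost plan costs $5.74.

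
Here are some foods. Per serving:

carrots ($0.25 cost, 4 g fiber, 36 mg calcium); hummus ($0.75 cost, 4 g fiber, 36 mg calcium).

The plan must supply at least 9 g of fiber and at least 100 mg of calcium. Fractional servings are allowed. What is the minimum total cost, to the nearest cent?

At the optimum either one food covers both requirements or two foods hit both targets exactly; no other combination can be cheaper.
carrots only: max(9/4, 100/36) = 2.778 servings → $0.69.
hummus only: max(9/4, 100/36) = 2.778 servings → $2.08.
carrots + hummus (both tight): parallel constraints — no distinct corner.
So the least-cost plan costs $0.69.

$0.69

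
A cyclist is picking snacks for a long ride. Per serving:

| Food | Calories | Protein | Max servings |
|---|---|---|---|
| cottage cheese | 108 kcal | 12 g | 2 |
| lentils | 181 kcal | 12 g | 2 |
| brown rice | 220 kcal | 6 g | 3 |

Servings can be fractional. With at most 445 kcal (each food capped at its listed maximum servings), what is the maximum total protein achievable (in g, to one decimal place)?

Protein per kcal: cottage cheese 0.1111, lentils 0.0663, brown rice 0.02727.
Take 2 servings of cottage cheese: uses 216 kcal, +24.0 g protein (running total 24.0 g).
Take 1.265 servings of lentils: uses 229 kcal, +15.2 g protein (running total 39.2 g).
Greedy by best ratio exhausts the calories allowance optimally: 39.2 g.

39.2 g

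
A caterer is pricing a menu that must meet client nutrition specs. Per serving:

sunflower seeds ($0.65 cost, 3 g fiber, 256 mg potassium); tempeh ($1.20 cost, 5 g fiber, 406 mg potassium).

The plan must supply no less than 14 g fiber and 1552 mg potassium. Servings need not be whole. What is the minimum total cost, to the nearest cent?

A basic optimal solution has at most two foods positive. Try each food alone and each pair with both targets met exactly.
sunflower seeds only: max(14/3, 1552/256) = 6.062 servings → $3.94.
tempeh only: max(14/5, 1552/406) = 3.823 servings → $4.59.
sunflower seeds + tempeh with both targets exact would need a negative amount; discard.
Cheapest feasible corner: $3.94.

$3.94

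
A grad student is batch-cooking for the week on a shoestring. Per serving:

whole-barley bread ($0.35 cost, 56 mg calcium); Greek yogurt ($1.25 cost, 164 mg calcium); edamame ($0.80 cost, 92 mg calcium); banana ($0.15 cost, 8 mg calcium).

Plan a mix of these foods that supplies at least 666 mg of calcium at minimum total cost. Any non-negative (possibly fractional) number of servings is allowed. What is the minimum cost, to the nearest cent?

Cost per mg of calcium: whole-barley bread $0.0063, Greek yogurt $0.0076, edamame $0.0087, banana $0.0187.
With no serving limits, use only whole-barley bread: 666 mg / 56 mg = 11.89 servings × $0.35 = $4.16.

$4.16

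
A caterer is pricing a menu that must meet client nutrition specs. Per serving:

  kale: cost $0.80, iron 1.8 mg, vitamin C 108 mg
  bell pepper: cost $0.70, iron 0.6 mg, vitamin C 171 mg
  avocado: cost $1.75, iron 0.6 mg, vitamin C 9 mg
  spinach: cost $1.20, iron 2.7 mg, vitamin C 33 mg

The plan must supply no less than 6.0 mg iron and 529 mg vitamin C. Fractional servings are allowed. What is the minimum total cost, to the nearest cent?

$3.21

Two binding constraints pin down two serving amounts, so the optimal mix uses at most two foods. The candidates are each food alone (scaled to the tighter of iron/vitamin C) and each pair with both constraints tight.
kale only: max(6.0/1.8, 529/108) = 4.898 servings → $3.92.
bell pepper only: max(6.0/0.6, 529/171) = 10 servings → $7.00.
avocado only: max(6.0/0.6, 529/9) = 58.78 servings → $102.86.
spinach only: max(6.0/2.7, 529/33) = 16.03 servings → $19.24.
kale + bell pepper with both tight: 2.916 servings and 1.252 servings → $3.21.
kale + avocado with both targets exact would need a negative amount; discard.
kale + spinach: intersection lies outside the first quadrant.
bell pepper + avocado with both tight: 2.71 servings and 7.29 servings → $14.65.
bell pepper + spinach with both tight: 2.784 servings and 1.604 servings → $3.87.
avocado + spinach: intersection lies outside the first quadrant.
The minimum over all feasible corners is $3.21.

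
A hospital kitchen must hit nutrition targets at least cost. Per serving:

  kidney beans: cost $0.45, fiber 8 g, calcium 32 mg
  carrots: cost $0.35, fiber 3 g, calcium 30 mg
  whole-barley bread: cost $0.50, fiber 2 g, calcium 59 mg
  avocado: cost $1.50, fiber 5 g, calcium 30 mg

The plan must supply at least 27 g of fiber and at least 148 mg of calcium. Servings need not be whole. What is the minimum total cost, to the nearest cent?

$1.82

kidney beans only: max(27/8, 148/32) = 4.625 servings → $2.08.
carrots only: max(27/3, 148/30) = 9 servings → $3.15.
whole-barley bread only: max(27/2, 148/59) = 13.5 servings → $6.75.
avocado only: max(27/5, 148/30) = 5.4 servings → $8.10.
kidney beans + carrots with both tight: 2.542 servings and 2.222 servings → $1.92.
kidney beans + whole-barley bread with both tight: 3.179 servings and 0.7843 servings → $1.82.
kidney beans + avocado with both tight: 0.875 servings and 4 servings → $6.39.
carrots + whole-barley bread with both targets exact would need a negative amount; discard.
carrots + avocado: the both-tight solution has a negative serving — not a feasible corner.
whole-barley bread + avocado: the both-tight solution has a negative serving — not a feasible corner.
So the least-cost plan costs $1.82.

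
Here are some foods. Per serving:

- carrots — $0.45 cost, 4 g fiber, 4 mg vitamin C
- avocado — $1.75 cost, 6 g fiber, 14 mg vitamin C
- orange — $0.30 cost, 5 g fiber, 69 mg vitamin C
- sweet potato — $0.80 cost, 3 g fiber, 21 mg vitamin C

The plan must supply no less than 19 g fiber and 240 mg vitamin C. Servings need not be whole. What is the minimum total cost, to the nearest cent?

With two linear requirements the optimum uses one or two foods; enumerate the corners.
carrots only: max(19/4, 240/4) = 60 servings → $27.00.
avocado only: max(19/6, 240/14) = 17.14 servings → $30.00.
orange only: max(19/5, 240/69) = 3.8 servings → $1.14.
sweet potato only: max(19/3, 240/21) = 11.43 servings → $9.14.
carrots + avocado: the both-tight solution has a negative serving — not a feasible corner.
carrots + orange with both tight: 0.4336 servings and 3.453 servings → $1.23.
carrots + sweet potato: intersection lies outside the first quadrant.
avocado + orange with both tight: 0.3227 servings and 3.413 servings → $1.59.
avocado + sweet potato: the both-tight solution has a negative serving — not a feasible corner.
orange + sweet potato with both tight: 3.147 servings and 1.088 servings → $1.81.
So the least-cost plan costs $1.14.

$1.14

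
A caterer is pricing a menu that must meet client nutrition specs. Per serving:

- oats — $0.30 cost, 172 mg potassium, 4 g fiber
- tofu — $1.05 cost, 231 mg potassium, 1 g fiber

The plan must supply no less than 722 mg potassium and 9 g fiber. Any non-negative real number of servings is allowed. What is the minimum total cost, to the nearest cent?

Two binding constraints pin down two serving amounts, so the optimal mix uses at most two foods. The candidates are each food alone (scaled to the tighter of potassium/fiber) and each pair with both constraints tight.
oats only: max(722/172, 9/4) = 4.198 servings → $1.26.
tofu only: max(722/231, 9/1) = 9 servings → $9.45.
oats + tofu with both tight: 1.805 servings and 1.782 servings → $2.41.
So the least-cost plan costs $1.26.

$1.26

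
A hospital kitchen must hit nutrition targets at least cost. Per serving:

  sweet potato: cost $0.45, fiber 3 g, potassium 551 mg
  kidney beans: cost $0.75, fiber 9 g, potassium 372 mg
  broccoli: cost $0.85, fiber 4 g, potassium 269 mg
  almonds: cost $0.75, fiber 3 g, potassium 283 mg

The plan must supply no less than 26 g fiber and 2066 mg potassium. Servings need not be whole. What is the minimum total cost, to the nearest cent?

$2.63

For a min-cost LP with two ≥-constraints, a basic feasible solution has at most two positive variables.
sweet potato only: max(26/3, 2066/551) = 8.667 servings → $3.90.
kidney beans only: max(26/9, 2066/372) = 5.554 servings → $4.17.
broccoli only: max(26/4, 2066/269) = 7.68 servings → $6.53.
almonds only: max(26/3, 2066/283) = 8.667 servings → $6.50.
sweet potato + kidney beans with both tight: 2.322 servings and 2.115 servings → $2.63.
sweet potato + broccoli with both tight: 0.9091 servings and 5.818 servings → $5.35.
sweet potato + almonds: intersection lies outside the first quadrant.
kidney beans + broccoli with both targets exact would need a negative amount; discard.
kidney beans + almonds with both tight: 0.8106 servings and 6.235 servings → $5.28.
broccoli + almonds with both tight: 3.569 servings and 3.908 servings → $5.96.
So the least-cost plan costs $2.63.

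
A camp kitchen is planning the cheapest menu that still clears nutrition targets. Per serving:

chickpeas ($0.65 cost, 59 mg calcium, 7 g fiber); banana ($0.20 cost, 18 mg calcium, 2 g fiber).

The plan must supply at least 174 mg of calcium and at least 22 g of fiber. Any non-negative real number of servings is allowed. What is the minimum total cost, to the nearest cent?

A basic optimal solution has at most two foods positive. Try each food alone and each pair with both targets met exactly.
chickpeas only: max(174/59, 22/7) = 3.143 servings → $2.04.
banana only: max(174/18, 22/2) = 11 servings → $2.20.
chickpeas + banana: the both-tight solution has a negative serving — not a feasible corner.
So the least-cost plan costs $2.04.

$2.04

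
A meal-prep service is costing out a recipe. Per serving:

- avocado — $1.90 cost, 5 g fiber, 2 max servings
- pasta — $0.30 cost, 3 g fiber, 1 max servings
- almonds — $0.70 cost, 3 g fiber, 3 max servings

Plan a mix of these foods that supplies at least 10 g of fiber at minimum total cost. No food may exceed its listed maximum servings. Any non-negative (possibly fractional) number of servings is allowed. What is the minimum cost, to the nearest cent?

$1.93

Cost per g of fiber: pasta $0.1000, almonds $0.2333, avocado $0.3800.
Take 1 serving of pasta: +3.0 g fiber for $0.30 (total $0.30, still need 7.0 g).
Take 2.333 servings of almonds: +7.0 g fiber for $1.63 (total $1.93, still need 0.0 g).
Filling from the cheapest source first is optimal under one linear minimum: $1.93.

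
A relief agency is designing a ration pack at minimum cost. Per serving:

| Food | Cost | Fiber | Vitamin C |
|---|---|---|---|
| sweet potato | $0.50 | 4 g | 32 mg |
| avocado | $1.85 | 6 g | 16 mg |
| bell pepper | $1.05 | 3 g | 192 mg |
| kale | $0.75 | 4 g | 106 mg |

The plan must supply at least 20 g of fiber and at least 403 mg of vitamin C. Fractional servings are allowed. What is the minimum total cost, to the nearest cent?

$3.32

sweet potato only: max(20/4, 403/32) = 12.59 servings → $6.30.
avocado only: max(20/6, 403/16) = 25.19 servings → $46.60.
bell pepper only: max(20/3, 403/192) = 6.667 servings → $7.00.
kale only: max(20/4, 403/106) = 5 servings → $3.75.
sweet potato + avocado: intersection lies outside the first quadrant.
sweet potato + bell pepper with both tight: 3.915 servings and 1.446 servings → $3.48.
sweet potato + kale with both tight: 1.716 servings and 3.284 servings → $3.32.
avocado + bell pepper with both tight: 2.383 servings and 1.9 servings → $6.40.
avocado + kale with both tight: 0.8881 servings and 3.668 servings → $4.39.
bell pepper + kale with both targets exact would need a negative amount; discard.
The minimum over all feasible corners is $3.32.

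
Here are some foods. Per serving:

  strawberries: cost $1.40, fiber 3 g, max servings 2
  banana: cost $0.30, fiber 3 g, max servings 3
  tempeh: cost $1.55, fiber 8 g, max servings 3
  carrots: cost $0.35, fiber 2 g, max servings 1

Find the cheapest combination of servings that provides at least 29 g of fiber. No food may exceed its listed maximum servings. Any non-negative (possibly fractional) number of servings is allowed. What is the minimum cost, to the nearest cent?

$4.74

Cost per g of fiber: banana $0.1000, carrots $0.1750, tempeh $0.1938, strawberries $0.4667.
Take 3 servings of banana: +9.0 g fiber for $0.90 (total $0.90, still need 20.0 g).
Take 1 serving of carrots: +2.0 g fiber for $0.35 (total $1.25, still need 18.0 g).
Take 2.25 servings of tempeh: +18.0 g fiber for $3.49 (total $4.74, still need 0.0 g).
Greedy by cheapest-per-g is optimal for a single linear constraint, so the minimum cost is $4.74.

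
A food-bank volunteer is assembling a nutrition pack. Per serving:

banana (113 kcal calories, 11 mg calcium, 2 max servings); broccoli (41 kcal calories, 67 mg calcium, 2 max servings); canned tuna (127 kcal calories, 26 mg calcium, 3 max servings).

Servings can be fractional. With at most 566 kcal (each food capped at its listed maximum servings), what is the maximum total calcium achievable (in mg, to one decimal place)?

Calcium per kcal: broccoli 1.634, canned tuna 0.2047, banana 0.09735.
Take 2 servings of broccoli: uses 82 kcal, +134.0 mg calcium (running total 134.0 mg).
Take 3 servings of canned tuna: uses 381 kcal, +78.0 mg calcium (running total 212.0 mg).
Take 0.9115 servings of banana: uses 103 kcal, +10.0 mg calcium (running total 222.0 mg).
Greedy by best ratio exhausts the calories allowance optimally: 222.0 mg.

222.0 mg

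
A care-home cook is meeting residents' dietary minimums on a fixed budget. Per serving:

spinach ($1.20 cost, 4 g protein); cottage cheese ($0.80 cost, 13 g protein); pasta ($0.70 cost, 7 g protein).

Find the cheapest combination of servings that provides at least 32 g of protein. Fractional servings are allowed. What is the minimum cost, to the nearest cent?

Cost per g of protein: cottage cheese $0.0615, pasta $0.1000, spinach $0.3000.
With no serving limits, use only cottage cheese: 32 g / 13 g = 2.462 servings × $0.80 = $1.97.

$1.97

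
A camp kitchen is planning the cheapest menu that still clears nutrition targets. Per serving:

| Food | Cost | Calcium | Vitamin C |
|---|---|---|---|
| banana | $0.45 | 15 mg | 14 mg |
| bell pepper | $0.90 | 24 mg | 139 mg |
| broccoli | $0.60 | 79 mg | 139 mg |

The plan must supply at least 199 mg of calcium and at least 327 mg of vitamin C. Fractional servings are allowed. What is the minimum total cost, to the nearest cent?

$1.51

The cheapest plan sits at a corner of the feasible region — with two constraints it uses at most two foods.
banana only: max(199/15, 327/14) = 23.36 servings → $10.51.
bell pepper only: max(199/24, 327/139) = 8.292 servings → $7.46.
broccoli only: max(199/79, 327/139) = 2.519 servings → $1.51.
banana + bell pepper with both tight: 11.33 servings and 1.212 servings → $6.19.
banana + broccoli with both tight: 1.867 servings and 2.164 servings → $2.14.
bell pepper + broccoli with both targets exact would need a negative amount; discard.
So the least-cost plan costs $1.51.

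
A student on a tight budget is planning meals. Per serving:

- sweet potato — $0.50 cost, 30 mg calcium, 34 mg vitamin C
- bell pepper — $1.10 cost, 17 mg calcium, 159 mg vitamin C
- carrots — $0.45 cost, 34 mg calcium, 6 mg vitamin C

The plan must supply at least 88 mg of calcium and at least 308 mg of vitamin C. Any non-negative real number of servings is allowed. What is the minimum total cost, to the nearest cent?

A basic optimal solution has at most two foods positive. Try each food alone and each pair with both targets met exactly.
sweet potato only: max(88/30, 308/34) = 9.059 servings → $4.53.
bell pepper only: max(88/17, 308/159) = 5.176 servings → $5.69.
carrots only: max(88/34, 308/6) = 51.33 servings → $23.10.
sweet potato + bell pepper with both tight: 2.089 servings and 1.49 servings → $2.68.
sweet potato + carrots with both targets exact would need a negative amount; discard.
bell pepper + carrots with both tight: 1.875 servings and 1.651 servings → $2.81.
Cheapest feasible corner: $2.68.

$2.68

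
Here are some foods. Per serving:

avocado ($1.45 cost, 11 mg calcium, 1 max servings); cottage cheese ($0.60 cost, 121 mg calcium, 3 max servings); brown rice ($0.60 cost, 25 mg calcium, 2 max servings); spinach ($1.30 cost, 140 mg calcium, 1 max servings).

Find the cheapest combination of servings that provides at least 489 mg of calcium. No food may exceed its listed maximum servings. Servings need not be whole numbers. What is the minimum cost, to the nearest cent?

Cost per mg of calcium: cottage cheese $0.0050, spinach $0.0093, brown rice $0.0240, avocado $0.1318.
Take 3 servings of cottage cheese: +363.0 mg calcium for $1.80 (total $1.80, still need 126.0 mg).
Take 0.9 servings of spinach: +126.0 mg calcium for $1.17 (total $2.97, still need 0.0 mg).
Greedy by cheapest-per-mg is optimal for a single linear constraint, so the minimum cost is $2.97.

$2.97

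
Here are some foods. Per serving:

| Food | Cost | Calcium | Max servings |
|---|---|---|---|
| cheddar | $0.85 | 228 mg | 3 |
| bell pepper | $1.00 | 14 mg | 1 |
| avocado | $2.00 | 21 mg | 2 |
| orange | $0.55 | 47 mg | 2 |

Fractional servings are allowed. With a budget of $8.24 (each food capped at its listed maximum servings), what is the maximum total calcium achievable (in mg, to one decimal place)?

Calcium per dollar: cheddar 268.2, orange 85.45, bell pepper 14, avocado 10.5.
Take 3 servings of cheddar: spends $2.55, +684.0 mg calcium (running total 684.0 mg).
Take 2 servings of orange: spends $1.10, +94.0 mg calcium (running total 778.0 mg).
Take 1 serving of bell pepper: spends $1.00, +14.0 mg calcium (running total 792.0 mg).
Take 1.795 servings of avocado: spends $3.59, +37.7 mg calcium (running total 829.7 mg).
Filling greedily by calcium-per-dollar is optimal for one linear limit, giving 829.7 mg.

829.7 mg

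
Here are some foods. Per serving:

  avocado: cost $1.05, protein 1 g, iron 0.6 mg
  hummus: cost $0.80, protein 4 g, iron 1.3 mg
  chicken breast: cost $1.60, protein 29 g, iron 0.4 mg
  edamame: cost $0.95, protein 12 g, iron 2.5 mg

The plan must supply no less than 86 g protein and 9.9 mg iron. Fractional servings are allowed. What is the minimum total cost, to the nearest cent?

Two binding constraints pin down two serving amounts, so the optimal mix uses at most two foods. The candidates are each food alone (scaled to the tighter of protein/iron) and each pair with both constraints tight.
avocado only: max(86/1, 9.9/0.6) = 86 servings → $90.30.
hummus only: max(86/4, 9.9/1.3) = 21.5 servings → $17.20.
chicken breast only: max(86/29, 9.9/0.4) = 24.75 servings → $39.60.
edamame only: max(86/12, 9.9/2.5) = 7.167 servings → $6.81.
avocado + hummus with both targets exact would need a negative amount; discard.
avocado + chicken breast with both tight: 14.86 servings and 2.453 servings → $19.53.
avocado + edamame with both targets exact would need a negative amount; discard.
hummus + chicken breast with both tight: 7 servings and 2 servings → $8.80.
hummus + edamame with both targets exact would need a negative amount; discard.
chicken breast + edamame with both tight: 1.421 servings and 3.733 servings → $5.82.
Cheapest feasible corner: $5.82.

$5.82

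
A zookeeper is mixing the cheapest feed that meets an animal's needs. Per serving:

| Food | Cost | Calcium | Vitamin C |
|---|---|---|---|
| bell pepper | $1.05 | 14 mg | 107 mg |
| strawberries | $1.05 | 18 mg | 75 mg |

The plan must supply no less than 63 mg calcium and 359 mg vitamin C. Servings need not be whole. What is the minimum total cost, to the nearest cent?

$4.14

This is a tiny linear program; its minimum lies at a vertex of the feasible set. List the vertices and price them.
bell pepper only: max(63/14, 359/107) = 4.5 servings → $4.72.
strawberries only: max(63/18, 359/75) = 4.787 servings → $5.03.
bell pepper + strawberries with both tight: 1.983 servings and 1.958 servings → $4.14.
Cheapest feasible corner: $4.14.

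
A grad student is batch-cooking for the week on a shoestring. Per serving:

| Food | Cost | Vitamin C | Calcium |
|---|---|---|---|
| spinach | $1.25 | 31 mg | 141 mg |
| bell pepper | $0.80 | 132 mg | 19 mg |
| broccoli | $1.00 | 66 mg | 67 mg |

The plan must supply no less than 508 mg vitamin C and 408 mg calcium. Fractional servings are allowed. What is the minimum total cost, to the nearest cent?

The cheapest plan sits at a corner of the feasible region — with two constraints it uses at most two foods.
spinach only: max(508/31, 408/141) = 16.39 servings → $20.48.
bell pepper only: max(508/132, 408/19) = 21.47 servings → $17.18.
broccoli only: max(508/66, 408/67) = 7.697 servings → $7.70.
spinach + bell pepper with both tight: 2.453 servings and 3.272 servings → $5.68.
spinach + broccoli with both targets exact would need a negative amount; discard.
bell pepper + broccoli with both tight: 0.9365 servings and 5.824 servings → $6.57.
The minimum over all feasible corners is $5.68.

$5.68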